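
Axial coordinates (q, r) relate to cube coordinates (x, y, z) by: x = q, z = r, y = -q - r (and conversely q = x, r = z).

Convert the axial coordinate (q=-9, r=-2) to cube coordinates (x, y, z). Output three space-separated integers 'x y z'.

x = q = -9
z = r = -2
y = -x - z = -(-9) - (-2) = 11

Answer: -9 11 -2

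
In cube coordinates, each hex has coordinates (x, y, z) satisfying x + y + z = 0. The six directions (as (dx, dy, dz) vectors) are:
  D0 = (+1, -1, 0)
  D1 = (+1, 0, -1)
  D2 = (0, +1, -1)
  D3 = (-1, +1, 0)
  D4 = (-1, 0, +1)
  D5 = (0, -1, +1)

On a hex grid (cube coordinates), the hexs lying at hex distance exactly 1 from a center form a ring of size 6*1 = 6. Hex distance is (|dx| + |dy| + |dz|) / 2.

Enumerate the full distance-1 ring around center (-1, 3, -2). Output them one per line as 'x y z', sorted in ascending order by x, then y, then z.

Answer: -2 3 -1
-2 4 -2
-1 2 -1
-1 4 -3
0 2 -2
0 3 -3

Derivation:
Walk ring at distance 1 from (-1, 3, -2):
Start at center + D4*1 = (-2, 3, -1)
  hex 0: (-2, 3, -1)
  hex 1: (-1, 2, -1)
  hex 2: (0, 2, -2)
  hex 3: (0, 3, -3)
  hex 4: (-1, 4, -3)
  hex 5: (-2, 4, -2)
Sorted: 6 hexes.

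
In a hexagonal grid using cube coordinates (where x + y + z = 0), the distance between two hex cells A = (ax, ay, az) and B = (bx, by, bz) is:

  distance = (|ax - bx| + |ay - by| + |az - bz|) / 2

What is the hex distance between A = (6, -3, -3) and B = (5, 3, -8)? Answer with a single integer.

|ax - bx| = |6 - 5| = 1
|ay - by| = |-3 - 3| = 6
|az - bz| = |-3 - (-8)| = 5
distance = (1 + 6 + 5) / 2 = 12 / 2 = 6

Answer: 6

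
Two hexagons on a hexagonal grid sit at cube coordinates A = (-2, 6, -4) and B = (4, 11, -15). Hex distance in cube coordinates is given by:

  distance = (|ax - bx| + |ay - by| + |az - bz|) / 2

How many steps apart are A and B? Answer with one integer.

Answer: 11

Derivation:
|ax - bx| = |-2 - 4| = 6
|ay - by| = |6 - 11| = 5
|az - bz| = |-4 - (-15)| = 11
distance = (6 + 5 + 11) / 2 = 22 / 2 = 11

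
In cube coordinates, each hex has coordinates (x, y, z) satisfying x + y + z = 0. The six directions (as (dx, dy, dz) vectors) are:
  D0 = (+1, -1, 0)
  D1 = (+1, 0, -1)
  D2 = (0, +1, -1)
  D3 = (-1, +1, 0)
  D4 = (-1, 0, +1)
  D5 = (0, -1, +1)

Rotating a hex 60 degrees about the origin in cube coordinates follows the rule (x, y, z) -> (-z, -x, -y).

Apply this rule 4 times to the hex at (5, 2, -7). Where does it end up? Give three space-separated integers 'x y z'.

Start: (5, 2, -7)
Step 1: (5, 2, -7) -> (-(-7), -(5), -(2)) = (7, -5, -2)
Step 2: (7, -5, -2) -> (-(-2), -(7), -(-5)) = (2, -7, 5)
Step 3: (2, -7, 5) -> (-(5), -(2), -(-7)) = (-5, -2, 7)
Step 4: (-5, -2, 7) -> (-(7), -(-5), -(-2)) = (-7, 5, 2)

Answer: -7 5 2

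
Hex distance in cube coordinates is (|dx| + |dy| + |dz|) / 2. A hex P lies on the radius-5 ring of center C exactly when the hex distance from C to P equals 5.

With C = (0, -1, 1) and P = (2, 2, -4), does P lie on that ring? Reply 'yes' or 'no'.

|px - cx| = |2 - 0| = 2
|py - cy| = |2 - (-1)| = 3
|pz - cz| = |-4 - 1| = 5
distance = (2+3+5)/2 = 10/2 = 5
radius = 5; distance == radius -> yes

Answer: yes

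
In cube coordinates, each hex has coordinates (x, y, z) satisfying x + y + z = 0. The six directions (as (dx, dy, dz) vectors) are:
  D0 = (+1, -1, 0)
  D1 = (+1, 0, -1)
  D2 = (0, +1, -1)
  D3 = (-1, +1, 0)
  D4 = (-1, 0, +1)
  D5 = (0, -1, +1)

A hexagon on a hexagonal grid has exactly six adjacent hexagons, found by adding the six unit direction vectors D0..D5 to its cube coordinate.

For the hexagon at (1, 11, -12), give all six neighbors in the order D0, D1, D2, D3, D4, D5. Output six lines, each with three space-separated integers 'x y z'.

Answer: 2 10 -12
2 11 -13
1 12 -13
0 12 -12
0 11 -11
1 10 -11

Derivation:
Center: (1, 11, -12). Add each direction:
  D0: (1, 11, -12) + (1, -1, 0) = (2, 10, -12)
  D1: (1, 11, -12) + (1, 0, -1) = (2, 11, -13)
  D2: (1, 11, -12) + (0, 1, -1) = (1, 12, -13)
  D3: (1, 11, -12) + (-1, 1, 0) = (0, 12, -12)
  D4: (1, 11, -12) + (-1, 0, 1) = (0, 11, -11)
  D5: (1, 11, -12) + (0, -1, 1) = (1, 10, -11)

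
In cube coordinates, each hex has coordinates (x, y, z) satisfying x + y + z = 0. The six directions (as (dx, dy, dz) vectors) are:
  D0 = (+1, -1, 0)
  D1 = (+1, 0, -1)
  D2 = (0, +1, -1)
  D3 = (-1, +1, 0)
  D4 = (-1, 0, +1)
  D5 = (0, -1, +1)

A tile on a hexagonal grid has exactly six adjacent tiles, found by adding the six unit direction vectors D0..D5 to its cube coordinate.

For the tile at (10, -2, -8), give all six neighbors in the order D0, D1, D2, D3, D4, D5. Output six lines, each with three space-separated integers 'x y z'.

Center: (10, -2, -8). Add each direction:
  D0: (10, -2, -8) + (1, -1, 0) = (11, -3, -8)
  D1: (10, -2, -8) + (1, 0, -1) = (11, -2, -9)
  D2: (10, -2, -8) + (0, 1, -1) = (10, -1, -9)
  D3: (10, -2, -8) + (-1, 1, 0) = (9, -1, -8)
  D4: (10, -2, -8) + (-1, 0, 1) = (9, -2, -7)
  D5: (10, -2, -8) + (0, -1, 1) = (10, -3, -7)

Answer: 11 -3 -8
11 -2 -9
10 -1 -9
9 -1 -8
9 -2 -7
10 -3 -7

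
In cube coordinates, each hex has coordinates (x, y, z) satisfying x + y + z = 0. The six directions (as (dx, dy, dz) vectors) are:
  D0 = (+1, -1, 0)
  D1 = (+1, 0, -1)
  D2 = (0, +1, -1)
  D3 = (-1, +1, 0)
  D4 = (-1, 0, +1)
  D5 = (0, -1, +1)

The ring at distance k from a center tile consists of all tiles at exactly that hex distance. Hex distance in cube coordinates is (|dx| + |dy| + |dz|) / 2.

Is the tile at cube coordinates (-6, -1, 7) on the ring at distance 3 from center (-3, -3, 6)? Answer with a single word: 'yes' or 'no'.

Answer: yes

Derivation:
|px - cx| = |-6 - (-3)| = 3
|py - cy| = |-1 - (-3)| = 2
|pz - cz| = |7 - 6| = 1
distance = (3+2+1)/2 = 6/2 = 3
radius = 3; distance == radius -> yes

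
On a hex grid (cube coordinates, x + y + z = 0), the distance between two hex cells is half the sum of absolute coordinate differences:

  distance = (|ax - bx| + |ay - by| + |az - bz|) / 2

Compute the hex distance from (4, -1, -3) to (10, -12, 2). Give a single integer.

|ax - bx| = |4 - 10| = 6
|ay - by| = |-1 - (-12)| = 11
|az - bz| = |-3 - 2| = 5
distance = (6 + 11 + 5) / 2 = 22 / 2 = 11

Answer: 11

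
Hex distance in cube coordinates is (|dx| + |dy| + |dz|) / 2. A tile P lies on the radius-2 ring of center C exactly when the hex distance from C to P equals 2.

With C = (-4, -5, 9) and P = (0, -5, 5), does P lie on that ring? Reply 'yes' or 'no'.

Answer: no

Derivation:
|px - cx| = |0 - (-4)| = 4
|py - cy| = |-5 - (-5)| = 0
|pz - cz| = |5 - 9| = 4
distance = (4+0+4)/2 = 8/2 = 4
radius = 2; distance != radius -> no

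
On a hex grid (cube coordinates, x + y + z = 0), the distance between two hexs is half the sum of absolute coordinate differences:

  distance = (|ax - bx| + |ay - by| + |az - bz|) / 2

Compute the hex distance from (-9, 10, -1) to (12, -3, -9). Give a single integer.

Answer: 21

Derivation:
|ax - bx| = |-9 - 12| = 21
|ay - by| = |10 - (-3)| = 13
|az - bz| = |-1 - (-9)| = 8
distance = (21 + 13 + 8) / 2 = 42 / 2 = 21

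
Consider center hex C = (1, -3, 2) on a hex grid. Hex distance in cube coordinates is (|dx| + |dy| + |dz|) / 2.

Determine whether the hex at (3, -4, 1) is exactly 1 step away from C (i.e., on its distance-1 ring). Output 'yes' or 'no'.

|px - cx| = |3 - 1| = 2
|py - cy| = |-4 - (-3)| = 1
|pz - cz| = |1 - 2| = 1
distance = (2+1+1)/2 = 4/2 = 2
radius = 1; distance != radius -> no

Answer: no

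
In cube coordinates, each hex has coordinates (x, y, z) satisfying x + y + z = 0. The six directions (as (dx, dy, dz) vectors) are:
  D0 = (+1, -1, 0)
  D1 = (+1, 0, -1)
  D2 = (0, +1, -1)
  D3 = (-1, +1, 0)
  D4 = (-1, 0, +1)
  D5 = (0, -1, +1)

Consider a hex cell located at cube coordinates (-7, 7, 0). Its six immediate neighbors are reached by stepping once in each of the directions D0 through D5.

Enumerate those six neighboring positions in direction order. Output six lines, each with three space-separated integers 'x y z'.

Answer: -6 6 0
-6 7 -1
-7 8 -1
-8 8 0
-8 7 1
-7 6 1

Derivation:
Center: (-7, 7, 0). Add each direction:
  D0: (-7, 7, 0) + (1, -1, 0) = (-6, 6, 0)
  D1: (-7, 7, 0) + (1, 0, -1) = (-6, 7, -1)
  D2: (-7, 7, 0) + (0, 1, -1) = (-7, 8, -1)
  D3: (-7, 7, 0) + (-1, 1, 0) = (-8, 8, 0)
  D4: (-7, 7, 0) + (-1, 0, 1) = (-8, 7, 1)
  D5: (-7, 7, 0) + (0, -1, 1) = (-7, 6, 1)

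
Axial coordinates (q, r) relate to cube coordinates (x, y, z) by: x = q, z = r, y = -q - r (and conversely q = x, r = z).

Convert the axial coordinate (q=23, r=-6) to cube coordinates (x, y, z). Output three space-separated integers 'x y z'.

x = q = 23
z = r = -6
y = -x - z = -(23) - (-6) = -17

Answer: 23 -17 -6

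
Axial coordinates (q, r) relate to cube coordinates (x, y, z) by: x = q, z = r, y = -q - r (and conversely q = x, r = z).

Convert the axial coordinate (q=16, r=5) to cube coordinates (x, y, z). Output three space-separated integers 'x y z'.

x = q = 16
z = r = 5
y = -x - z = -(16) - (5) = -21

Answer: 16 -21 5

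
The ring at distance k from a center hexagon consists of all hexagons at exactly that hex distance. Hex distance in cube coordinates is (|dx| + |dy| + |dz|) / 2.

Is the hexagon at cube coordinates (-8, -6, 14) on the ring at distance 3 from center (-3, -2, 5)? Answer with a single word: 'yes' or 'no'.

|px - cx| = |-8 - (-3)| = 5
|py - cy| = |-6 - (-2)| = 4
|pz - cz| = |14 - 5| = 9
distance = (5+4+9)/2 = 18/2 = 9
radius = 3; distance != radius -> no

Answer: no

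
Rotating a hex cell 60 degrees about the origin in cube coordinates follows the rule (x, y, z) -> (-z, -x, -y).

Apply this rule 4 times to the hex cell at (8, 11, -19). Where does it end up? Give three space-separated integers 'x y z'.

Start: (8, 11, -19)
Step 1: (8, 11, -19) -> (-(-19), -(8), -(11)) = (19, -8, -11)
Step 2: (19, -8, -11) -> (-(-11), -(19), -(-8)) = (11, -19, 8)
Step 3: (11, -19, 8) -> (-(8), -(11), -(-19)) = (-8, -11, 19)
Step 4: (-8, -11, 19) -> (-(19), -(-8), -(-11)) = (-19, 8, 11)

Answer: -19 8 11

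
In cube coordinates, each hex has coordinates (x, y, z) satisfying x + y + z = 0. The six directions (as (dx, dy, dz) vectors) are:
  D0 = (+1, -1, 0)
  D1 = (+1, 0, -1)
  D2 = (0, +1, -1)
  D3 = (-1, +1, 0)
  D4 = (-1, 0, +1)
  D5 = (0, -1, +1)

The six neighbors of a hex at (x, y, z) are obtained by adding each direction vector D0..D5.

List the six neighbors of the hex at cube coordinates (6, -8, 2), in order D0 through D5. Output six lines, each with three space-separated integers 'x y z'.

Center: (6, -8, 2). Add each direction:
  D0: (6, -8, 2) + (1, -1, 0) = (7, -9, 2)
  D1: (6, -8, 2) + (1, 0, -1) = (7, -8, 1)
  D2: (6, -8, 2) + (0, 1, -1) = (6, -7, 1)
  D3: (6, -8, 2) + (-1, 1, 0) = (5, -7, 2)
  D4: (6, -8, 2) + (-1, 0, 1) = (5, -8, 3)
  D5: (6, -8, 2) + (0, -1, 1) = (6, -9, 3)

Answer: 7 -9 2
7 -8 1
6 -7 1
5 -7 2
5 -8 3
6 -9 3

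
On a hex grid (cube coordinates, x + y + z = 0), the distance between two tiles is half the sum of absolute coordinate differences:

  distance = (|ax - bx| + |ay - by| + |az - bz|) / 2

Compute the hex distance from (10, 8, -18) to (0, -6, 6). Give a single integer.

|ax - bx| = |10 - 0| = 10
|ay - by| = |8 - (-6)| = 14
|az - bz| = |-18 - 6| = 24
distance = (10 + 14 + 24) / 2 = 48 / 2 = 24

Answer: 24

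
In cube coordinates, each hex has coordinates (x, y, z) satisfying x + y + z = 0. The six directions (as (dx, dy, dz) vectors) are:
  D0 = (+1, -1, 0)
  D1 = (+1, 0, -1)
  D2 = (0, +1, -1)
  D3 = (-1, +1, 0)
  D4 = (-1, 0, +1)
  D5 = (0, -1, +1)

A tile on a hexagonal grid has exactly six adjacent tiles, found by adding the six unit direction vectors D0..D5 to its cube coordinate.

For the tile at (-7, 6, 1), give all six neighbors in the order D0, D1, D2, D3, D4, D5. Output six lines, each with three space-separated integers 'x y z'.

Center: (-7, 6, 1). Add each direction:
  D0: (-7, 6, 1) + (1, -1, 0) = (-6, 5, 1)
  D1: (-7, 6, 1) + (1, 0, -1) = (-6, 6, 0)
  D2: (-7, 6, 1) + (0, 1, -1) = (-7, 7, 0)
  D3: (-7, 6, 1) + (-1, 1, 0) = (-8, 7, 1)
  D4: (-7, 6, 1) + (-1, 0, 1) = (-8, 6, 2)
  D5: (-7, 6, 1) + (0, -1, 1) = (-7, 5, 2)

Answer: -6 5 1
-6 6 0
-7 7 0
-8 7 1
-8 6 2
-7 5 2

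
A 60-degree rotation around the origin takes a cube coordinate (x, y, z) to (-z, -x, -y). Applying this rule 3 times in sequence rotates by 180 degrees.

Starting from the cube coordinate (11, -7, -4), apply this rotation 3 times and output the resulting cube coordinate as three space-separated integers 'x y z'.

Answer: -11 7 4

Derivation:
Start: (11, -7, -4)
Step 1: (11, -7, -4) -> (-(-4), -(11), -(-7)) = (4, -11, 7)
Step 2: (4, -11, 7) -> (-(7), -(4), -(-11)) = (-7, -4, 11)
Step 3: (-7, -4, 11) -> (-(11), -(-7), -(-4)) = (-11, 7, 4)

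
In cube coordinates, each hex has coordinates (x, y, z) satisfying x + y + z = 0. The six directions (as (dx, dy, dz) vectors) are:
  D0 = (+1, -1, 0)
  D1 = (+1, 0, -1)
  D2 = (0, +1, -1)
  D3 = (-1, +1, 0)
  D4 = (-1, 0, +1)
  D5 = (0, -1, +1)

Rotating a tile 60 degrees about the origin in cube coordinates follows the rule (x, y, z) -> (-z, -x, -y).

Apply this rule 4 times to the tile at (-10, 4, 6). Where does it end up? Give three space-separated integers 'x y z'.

Start: (-10, 4, 6)
Step 1: (-10, 4, 6) -> (-(6), -(-10), -(4)) = (-6, 10, -4)
Step 2: (-6, 10, -4) -> (-(-4), -(-6), -(10)) = (4, 6, -10)
Step 3: (4, 6, -10) -> (-(-10), -(4), -(6)) = (10, -4, -6)
Step 4: (10, -4, -6) -> (-(-6), -(10), -(-4)) = (6, -10, 4)

Answer: 6 -10 4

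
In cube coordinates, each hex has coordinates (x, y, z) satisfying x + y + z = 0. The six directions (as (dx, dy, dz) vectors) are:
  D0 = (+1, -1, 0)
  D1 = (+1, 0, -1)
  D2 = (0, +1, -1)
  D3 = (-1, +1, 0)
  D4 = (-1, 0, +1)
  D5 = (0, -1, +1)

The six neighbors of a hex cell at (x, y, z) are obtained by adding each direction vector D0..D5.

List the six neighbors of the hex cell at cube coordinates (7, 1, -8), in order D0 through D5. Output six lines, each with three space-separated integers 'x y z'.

Center: (7, 1, -8). Add each direction:
  D0: (7, 1, -8) + (1, -1, 0) = (8, 0, -8)
  D1: (7, 1, -8) + (1, 0, -1) = (8, 1, -9)
  D2: (7, 1, -8) + (0, 1, -1) = (7, 2, -9)
  D3: (7, 1, -8) + (-1, 1, 0) = (6, 2, -8)
  D4: (7, 1, -8) + (-1, 0, 1) = (6, 1, -7)
  D5: (7, 1, -8) + (0, -1, 1) = (7, 0, -7)

Answer: 8 0 -8
8 1 -9
7 2 -9
6 2 -8
6 1 -7
7 0 -7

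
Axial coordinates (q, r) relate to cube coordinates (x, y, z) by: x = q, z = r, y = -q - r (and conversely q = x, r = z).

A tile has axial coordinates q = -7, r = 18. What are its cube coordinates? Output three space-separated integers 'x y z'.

Answer: -7 -11 18

Derivation:
x = q = -7
z = r = 18
y = -x - z = -(-7) - (18) = -11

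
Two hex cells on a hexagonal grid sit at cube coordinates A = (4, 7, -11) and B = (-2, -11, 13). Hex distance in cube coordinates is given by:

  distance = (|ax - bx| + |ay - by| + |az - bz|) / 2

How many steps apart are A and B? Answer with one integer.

|ax - bx| = |4 - (-2)| = 6
|ay - by| = |7 - (-11)| = 18
|az - bz| = |-11 - 13| = 24
distance = (6 + 18 + 24) / 2 = 48 / 2 = 24

Answer: 24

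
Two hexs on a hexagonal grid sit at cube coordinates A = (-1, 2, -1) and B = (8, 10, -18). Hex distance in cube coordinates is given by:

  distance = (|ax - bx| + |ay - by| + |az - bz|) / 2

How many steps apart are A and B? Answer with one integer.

Answer: 17

Derivation:
|ax - bx| = |-1 - 8| = 9
|ay - by| = |2 - 10| = 8
|az - bz| = |-1 - (-18)| = 17
distance = (9 + 8 + 17) / 2 = 34 / 2 = 17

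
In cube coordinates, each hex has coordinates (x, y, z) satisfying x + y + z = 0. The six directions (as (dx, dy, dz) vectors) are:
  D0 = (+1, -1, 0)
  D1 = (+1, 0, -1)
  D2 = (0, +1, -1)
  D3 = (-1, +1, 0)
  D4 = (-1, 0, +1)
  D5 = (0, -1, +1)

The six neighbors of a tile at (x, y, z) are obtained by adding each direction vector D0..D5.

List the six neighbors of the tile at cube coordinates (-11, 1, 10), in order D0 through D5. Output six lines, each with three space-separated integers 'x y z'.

Answer: -10 0 10
-10 1 9
-11 2 9
-12 2 10
-12 1 11
-11 0 11

Derivation:
Center: (-11, 1, 10). Add each direction:
  D0: (-11, 1, 10) + (1, -1, 0) = (-10, 0, 10)
  D1: (-11, 1, 10) + (1, 0, -1) = (-10, 1, 9)
  D2: (-11, 1, 10) + (0, 1, -1) = (-11, 2, 9)
  D3: (-11, 1, 10) + (-1, 1, 0) = (-12, 2, 10)
  D4: (-11, 1, 10) + (-1, 0, 1) = (-12, 1, 11)
  D5: (-11, 1, 10) + (0, -1, 1) = (-11, 0, 11)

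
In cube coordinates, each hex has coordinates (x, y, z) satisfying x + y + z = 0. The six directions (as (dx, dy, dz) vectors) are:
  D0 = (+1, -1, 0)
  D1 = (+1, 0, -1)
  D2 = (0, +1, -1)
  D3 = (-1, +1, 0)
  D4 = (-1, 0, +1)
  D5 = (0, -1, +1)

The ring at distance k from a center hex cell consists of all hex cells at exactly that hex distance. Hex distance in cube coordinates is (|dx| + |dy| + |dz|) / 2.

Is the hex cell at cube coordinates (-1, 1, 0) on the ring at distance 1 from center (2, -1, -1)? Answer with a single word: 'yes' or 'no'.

Answer: no

Derivation:
|px - cx| = |-1 - 2| = 3
|py - cy| = |1 - (-1)| = 2
|pz - cz| = |0 - (-1)| = 1
distance = (3+2+1)/2 = 6/2 = 3
radius = 1; distance != radius -> no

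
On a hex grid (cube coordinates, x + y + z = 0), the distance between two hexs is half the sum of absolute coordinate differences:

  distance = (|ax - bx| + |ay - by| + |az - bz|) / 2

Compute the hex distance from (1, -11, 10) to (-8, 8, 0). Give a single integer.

Answer: 19

Derivation:
|ax - bx| = |1 - (-8)| = 9
|ay - by| = |-11 - 8| = 19
|az - bz| = |10 - 0| = 10
distance = (9 + 19 + 10) / 2 = 38 / 2 = 19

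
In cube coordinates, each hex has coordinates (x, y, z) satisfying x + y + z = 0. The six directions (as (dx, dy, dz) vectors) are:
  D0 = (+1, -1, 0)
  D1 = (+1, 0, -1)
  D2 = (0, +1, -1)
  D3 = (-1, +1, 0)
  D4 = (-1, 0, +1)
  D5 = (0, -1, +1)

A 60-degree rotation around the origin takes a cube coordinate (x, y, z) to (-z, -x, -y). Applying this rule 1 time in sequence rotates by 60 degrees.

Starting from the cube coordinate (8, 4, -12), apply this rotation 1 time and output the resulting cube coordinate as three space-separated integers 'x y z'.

Start: (8, 4, -12)
Step 1: (8, 4, -12) -> (-(-12), -(8), -(4)) = (12, -8, -4)

Answer: 12 -8 -4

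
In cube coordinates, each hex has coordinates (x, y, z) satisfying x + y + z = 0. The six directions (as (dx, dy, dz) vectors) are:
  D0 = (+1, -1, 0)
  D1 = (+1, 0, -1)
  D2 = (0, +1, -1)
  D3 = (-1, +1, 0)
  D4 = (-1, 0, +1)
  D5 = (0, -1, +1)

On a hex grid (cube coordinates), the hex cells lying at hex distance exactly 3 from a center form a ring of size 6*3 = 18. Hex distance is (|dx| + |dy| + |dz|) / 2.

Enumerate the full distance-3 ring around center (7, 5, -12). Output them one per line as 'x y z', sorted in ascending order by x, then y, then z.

Answer: 4 5 -9
4 6 -10
4 7 -11
4 8 -12
5 4 -9
5 8 -13
6 3 -9
6 8 -14
7 2 -9
7 8 -15
8 2 -10
8 7 -15
9 2 -11
9 6 -15
10 2 -12
10 3 -13
10 4 -14
10 5 -15

Derivation:
Walk ring at distance 3 from (7, 5, -12):
Start at center + D4*3 = (4, 5, -9)
  hex 0: (4, 5, -9)
  hex 1: (5, 4, -9)
  hex 2: (6, 3, -9)
  hex 3: (7, 2, -9)
  hex 4: (8, 2, -10)
  hex 5: (9, 2, -11)
  hex 6: (10, 2, -12)
  hex 7: (10, 3, -13)
  hex 8: (10, 4, -14)
  hex 9: (10, 5, -15)
  hex 10: (9, 6, -15)
  hex 11: (8, 7, -15)
  hex 12: (7, 8, -15)
  hex 13: (6, 8, -14)
  hex 14: (5, 8, -13)
  hex 15: (4, 8, -12)
  hex 16: (4, 7, -11)
  hex 17: (4, 6, -10)
Sorted: 18 hexes.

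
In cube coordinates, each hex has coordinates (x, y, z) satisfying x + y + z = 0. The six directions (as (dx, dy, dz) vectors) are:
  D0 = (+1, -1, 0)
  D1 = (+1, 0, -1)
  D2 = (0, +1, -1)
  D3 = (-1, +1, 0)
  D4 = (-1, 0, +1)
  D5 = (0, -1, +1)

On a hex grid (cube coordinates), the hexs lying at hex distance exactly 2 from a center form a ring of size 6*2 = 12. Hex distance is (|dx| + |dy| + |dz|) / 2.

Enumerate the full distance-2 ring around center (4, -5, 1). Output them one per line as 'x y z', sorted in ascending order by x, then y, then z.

Answer: 2 -5 3
2 -4 2
2 -3 1
3 -6 3
3 -3 0
4 -7 3
4 -3 -1
5 -7 2
5 -4 -1
6 -7 1
6 -6 0
6 -5 -1

Derivation:
Walk ring at distance 2 from (4, -5, 1):
Start at center + D4*2 = (2, -5, 3)
  hex 0: (2, -5, 3)
  hex 1: (3, -6, 3)
  hex 2: (4, -7, 3)
  hex 3: (5, -7, 2)
  hex 4: (6, -7, 1)
  hex 5: (6, -6, 0)
  hex 6: (6, -5, -1)
  hex 7: (5, -4, -1)
  hex 8: (4, -3, -1)
  hex 9: (3, -3, 0)
  hex 10: (2, -3, 1)
  hex 11: (2, -4, 2)
Sorted: 12 hexes.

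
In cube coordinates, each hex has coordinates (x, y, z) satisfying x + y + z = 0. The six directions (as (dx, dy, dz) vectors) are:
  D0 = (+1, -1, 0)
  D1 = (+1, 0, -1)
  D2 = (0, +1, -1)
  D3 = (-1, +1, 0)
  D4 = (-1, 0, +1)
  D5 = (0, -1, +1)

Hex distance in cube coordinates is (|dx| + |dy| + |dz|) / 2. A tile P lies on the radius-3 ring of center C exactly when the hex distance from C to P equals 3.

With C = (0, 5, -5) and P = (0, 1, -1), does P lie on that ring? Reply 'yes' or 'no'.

Answer: no

Derivation:
|px - cx| = |0 - 0| = 0
|py - cy| = |1 - 5| = 4
|pz - cz| = |-1 - (-5)| = 4
distance = (0+4+4)/2 = 8/2 = 4
radius = 3; distance != radius -> no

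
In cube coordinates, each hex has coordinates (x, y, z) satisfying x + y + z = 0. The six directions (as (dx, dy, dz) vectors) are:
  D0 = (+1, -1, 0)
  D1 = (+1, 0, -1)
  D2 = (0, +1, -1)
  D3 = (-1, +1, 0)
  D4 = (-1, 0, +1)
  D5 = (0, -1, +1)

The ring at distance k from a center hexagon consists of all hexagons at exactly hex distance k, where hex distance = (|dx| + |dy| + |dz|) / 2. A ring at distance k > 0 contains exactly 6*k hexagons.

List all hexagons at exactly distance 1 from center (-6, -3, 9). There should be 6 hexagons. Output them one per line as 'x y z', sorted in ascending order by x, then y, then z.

Walk ring at distance 1 from (-6, -3, 9):
Start at center + D4*1 = (-7, -3, 10)
  hex 0: (-7, -3, 10)
  hex 1: (-6, -4, 10)
  hex 2: (-5, -4, 9)
  hex 3: (-5, -3, 8)
  hex 4: (-6, -2, 8)
  hex 5: (-7, -2, 9)
Sorted: 6 hexes.

Answer: -7 -3 10
-7 -2 9
-6 -4 10
-6 -2 8
-5 -4 9
-5 -3 8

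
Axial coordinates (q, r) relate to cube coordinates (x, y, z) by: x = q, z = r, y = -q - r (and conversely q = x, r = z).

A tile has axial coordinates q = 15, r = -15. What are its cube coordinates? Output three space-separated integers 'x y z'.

Answer: 15 0 -15

Derivation:
x = q = 15
z = r = -15
y = -x - z = -(15) - (-15) = 0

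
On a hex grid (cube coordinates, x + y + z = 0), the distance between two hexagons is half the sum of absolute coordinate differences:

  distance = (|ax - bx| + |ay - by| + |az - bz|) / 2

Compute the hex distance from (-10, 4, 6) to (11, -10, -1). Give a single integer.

|ax - bx| = |-10 - 11| = 21
|ay - by| = |4 - (-10)| = 14
|az - bz| = |6 - (-1)| = 7
distance = (21 + 14 + 7) / 2 = 42 / 2 = 21

Answer: 21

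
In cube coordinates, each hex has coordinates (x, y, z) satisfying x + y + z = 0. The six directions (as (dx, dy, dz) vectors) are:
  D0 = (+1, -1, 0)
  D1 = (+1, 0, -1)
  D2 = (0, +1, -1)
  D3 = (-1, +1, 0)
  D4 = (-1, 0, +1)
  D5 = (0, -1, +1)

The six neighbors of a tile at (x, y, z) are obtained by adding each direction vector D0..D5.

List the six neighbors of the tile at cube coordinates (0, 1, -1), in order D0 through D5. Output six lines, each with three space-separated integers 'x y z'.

Answer: 1 0 -1
1 1 -2
0 2 -2
-1 2 -1
-1 1 0
0 0 0

Derivation:
Center: (0, 1, -1). Add each direction:
  D0: (0, 1, -1) + (1, -1, 0) = (1, 0, -1)
  D1: (0, 1, -1) + (1, 0, -1) = (1, 1, -2)
  D2: (0, 1, -1) + (0, 1, -1) = (0, 2, -2)
  D3: (0, 1, -1) + (-1, 1, 0) = (-1, 2, -1)
  D4: (0, 1, -1) + (-1, 0, 1) = (-1, 1, 0)
  D5: (0, 1, -1) + (0, -1, 1) = (0, 0, 0)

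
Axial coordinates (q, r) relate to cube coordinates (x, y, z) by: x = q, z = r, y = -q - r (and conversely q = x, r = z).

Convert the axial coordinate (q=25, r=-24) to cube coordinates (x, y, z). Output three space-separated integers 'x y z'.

Answer: 25 -1 -24

Derivation:
x = q = 25
z = r = -24
y = -x - z = -(25) - (-24) = -1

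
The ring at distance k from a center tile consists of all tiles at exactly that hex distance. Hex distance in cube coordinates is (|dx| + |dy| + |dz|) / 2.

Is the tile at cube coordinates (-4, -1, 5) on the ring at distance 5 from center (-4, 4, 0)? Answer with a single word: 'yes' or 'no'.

Answer: yes

Derivation:
|px - cx| = |-4 - (-4)| = 0
|py - cy| = |-1 - 4| = 5
|pz - cz| = |5 - 0| = 5
distance = (0+5+5)/2 = 10/2 = 5
radius = 5; distance == radius -> yes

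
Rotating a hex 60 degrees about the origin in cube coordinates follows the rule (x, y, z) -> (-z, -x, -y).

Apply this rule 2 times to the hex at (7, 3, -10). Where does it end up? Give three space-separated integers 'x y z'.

Answer: 3 -10 7

Derivation:
Start: (7, 3, -10)
Step 1: (7, 3, -10) -> (-(-10), -(7), -(3)) = (10, -7, -3)
Step 2: (10, -7, -3) -> (-(-3), -(10), -(-7)) = (3, -10, 7)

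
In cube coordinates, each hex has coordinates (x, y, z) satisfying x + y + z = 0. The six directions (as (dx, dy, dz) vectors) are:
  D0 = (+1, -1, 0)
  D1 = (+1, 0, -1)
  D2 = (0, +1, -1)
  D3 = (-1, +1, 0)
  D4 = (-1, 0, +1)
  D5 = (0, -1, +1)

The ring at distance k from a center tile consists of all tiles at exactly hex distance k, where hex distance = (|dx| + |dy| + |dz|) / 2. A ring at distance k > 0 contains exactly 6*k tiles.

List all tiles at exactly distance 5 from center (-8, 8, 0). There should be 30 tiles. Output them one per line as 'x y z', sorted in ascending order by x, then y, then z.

Walk ring at distance 5 from (-8, 8, 0):
Start at center + D4*5 = (-13, 8, 5)
  hex 0: (-13, 8, 5)
  hex 1: (-12, 7, 5)
  hex 2: (-11, 6, 5)
  hex 3: (-10, 5, 5)
  hex 4: (-9, 4, 5)
  hex 5: (-8, 3, 5)
  hex 6: (-7, 3, 4)
  hex 7: (-6, 3, 3)
  hex 8: (-5, 3, 2)
  hex 9: (-4, 3, 1)
  hex 10: (-3, 3, 0)
  hex 11: (-3, 4, -1)
  hex 12: (-3, 5, -2)
  hex 13: (-3, 6, -3)
  hex 14: (-3, 7, -4)
  hex 15: (-3, 8, -5)
  hex 16: (-4, 9, -5)
  hex 17: (-5, 10, -5)
  hex 18: (-6, 11, -5)
  hex 19: (-7, 12, -5)
  hex 20: (-8, 13, -5)
  hex 21: (-9, 13, -4)
  hex 22: (-10, 13, -3)
  hex 23: (-11, 13, -2)
  hex 24: (-12, 13, -1)
  hex 25: (-13, 13, 0)
  hex 26: (-13, 12, 1)
  hex 27: (-13, 11, 2)
  hex 28: (-13, 10, 3)
  hex 29: (-13, 9, 4)
Sorted: 30 hexes.

Answer: -13 8 5
-13 9 4
-13 10 3
-13 11 2
-13 12 1
-13 13 0
-12 7 5
-12 13 -1
-11 6 5
-11 13 -2
-10 5 5
-10 13 -3
-9 4 5
-9 13 -4
-8 3 5
-8 13 -5
-7 3 4
-7 12 -5
-6 3 3
-6 11 -5
-5 3 2
-5 10 -5
-4 3 1
-4 9 -5
-3 3 0
-3 4 -1
-3 5 -2
-3 6 -3
-3 7 -4
-3 8 -5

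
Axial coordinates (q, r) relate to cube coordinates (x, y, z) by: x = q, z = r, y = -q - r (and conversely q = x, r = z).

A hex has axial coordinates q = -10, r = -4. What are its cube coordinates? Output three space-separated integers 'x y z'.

Answer: -10 14 -4

Derivation:
x = q = -10
z = r = -4
y = -x - z = -(-10) - (-4) = 14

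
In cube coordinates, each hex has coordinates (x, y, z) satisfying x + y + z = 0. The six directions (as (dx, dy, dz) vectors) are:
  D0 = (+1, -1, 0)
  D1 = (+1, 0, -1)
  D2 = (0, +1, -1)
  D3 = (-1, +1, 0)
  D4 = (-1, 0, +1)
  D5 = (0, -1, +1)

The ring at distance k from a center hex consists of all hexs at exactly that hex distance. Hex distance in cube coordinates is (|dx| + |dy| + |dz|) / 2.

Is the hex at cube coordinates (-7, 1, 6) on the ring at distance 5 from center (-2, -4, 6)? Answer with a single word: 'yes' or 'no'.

Answer: yes

Derivation:
|px - cx| = |-7 - (-2)| = 5
|py - cy| = |1 - (-4)| = 5
|pz - cz| = |6 - 6| = 0
distance = (5+5+0)/2 = 10/2 = 5
radius = 5; distance == radius -> yes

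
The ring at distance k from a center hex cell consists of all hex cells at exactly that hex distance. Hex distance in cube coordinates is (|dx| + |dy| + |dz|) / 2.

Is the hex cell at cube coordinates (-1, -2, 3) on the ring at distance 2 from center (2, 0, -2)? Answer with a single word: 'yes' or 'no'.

|px - cx| = |-1 - 2| = 3
|py - cy| = |-2 - 0| = 2
|pz - cz| = |3 - (-2)| = 5
distance = (3+2+5)/2 = 10/2 = 5
radius = 2; distance != radius -> no

Answer: no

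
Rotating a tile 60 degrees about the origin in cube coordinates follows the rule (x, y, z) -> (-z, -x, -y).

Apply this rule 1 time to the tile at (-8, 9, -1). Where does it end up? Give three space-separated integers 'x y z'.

Start: (-8, 9, -1)
Step 1: (-8, 9, -1) -> (-(-1), -(-8), -(9)) = (1, 8, -9)

Answer: 1 8 -9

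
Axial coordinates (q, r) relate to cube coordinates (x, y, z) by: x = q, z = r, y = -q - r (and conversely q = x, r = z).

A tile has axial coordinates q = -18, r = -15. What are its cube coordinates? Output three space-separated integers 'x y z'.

Answer: -18 33 -15

Derivation:
x = q = -18
z = r = -15
y = -x - z = -(-18) - (-15) = 33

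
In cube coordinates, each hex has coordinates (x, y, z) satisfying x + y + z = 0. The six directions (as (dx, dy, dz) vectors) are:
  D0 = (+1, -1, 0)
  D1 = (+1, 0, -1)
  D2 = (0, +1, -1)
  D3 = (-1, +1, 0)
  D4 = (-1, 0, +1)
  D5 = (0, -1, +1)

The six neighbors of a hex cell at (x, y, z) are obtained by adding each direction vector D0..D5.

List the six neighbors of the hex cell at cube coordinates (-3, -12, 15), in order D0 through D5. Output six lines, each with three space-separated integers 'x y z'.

Answer: -2 -13 15
-2 -12 14
-3 -11 14
-4 -11 15
-4 -12 16
-3 -13 16

Derivation:
Center: (-3, -12, 15). Add each direction:
  D0: (-3, -12, 15) + (1, -1, 0) = (-2, -13, 15)
  D1: (-3, -12, 15) + (1, 0, -1) = (-2, -12, 14)
  D2: (-3, -12, 15) + (0, 1, -1) = (-3, -11, 14)
  D3: (-3, -12, 15) + (-1, 1, 0) = (-4, -11, 15)
  D4: (-3, -12, 15) + (-1, 0, 1) = (-4, -12, 16)
  D5: (-3, -12, 15) + (0, -1, 1) = (-3, -13, 16)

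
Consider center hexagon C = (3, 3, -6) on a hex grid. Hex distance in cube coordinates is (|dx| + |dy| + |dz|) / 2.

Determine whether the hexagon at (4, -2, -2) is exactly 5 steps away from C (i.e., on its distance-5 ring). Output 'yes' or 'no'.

|px - cx| = |4 - 3| = 1
|py - cy| = |-2 - 3| = 5
|pz - cz| = |-2 - (-6)| = 4
distance = (1+5+4)/2 = 10/2 = 5
radius = 5; distance == radius -> yes

Answer: yes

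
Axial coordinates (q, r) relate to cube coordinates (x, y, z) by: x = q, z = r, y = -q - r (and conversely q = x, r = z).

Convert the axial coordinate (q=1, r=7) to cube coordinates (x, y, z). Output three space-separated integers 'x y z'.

Answer: 1 -8 7

Derivation:
x = q = 1
z = r = 7
y = -x - z = -(1) - (7) = -8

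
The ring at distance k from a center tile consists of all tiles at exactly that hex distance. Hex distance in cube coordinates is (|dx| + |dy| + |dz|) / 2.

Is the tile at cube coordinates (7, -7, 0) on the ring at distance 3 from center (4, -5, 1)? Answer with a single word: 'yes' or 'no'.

|px - cx| = |7 - 4| = 3
|py - cy| = |-7 - (-5)| = 2
|pz - cz| = |0 - 1| = 1
distance = (3+2+1)/2 = 6/2 = 3
radius = 3; distance == radius -> yes

Answer: yes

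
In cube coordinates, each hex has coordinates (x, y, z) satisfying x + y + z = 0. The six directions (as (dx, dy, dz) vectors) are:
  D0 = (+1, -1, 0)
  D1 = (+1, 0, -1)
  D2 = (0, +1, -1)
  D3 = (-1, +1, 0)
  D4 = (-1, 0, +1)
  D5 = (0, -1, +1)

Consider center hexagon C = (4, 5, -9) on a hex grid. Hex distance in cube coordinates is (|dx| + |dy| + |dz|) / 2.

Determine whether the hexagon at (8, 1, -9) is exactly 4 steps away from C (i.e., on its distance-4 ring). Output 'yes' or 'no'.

Answer: yes

Derivation:
|px - cx| = |8 - 4| = 4
|py - cy| = |1 - 5| = 4
|pz - cz| = |-9 - (-9)| = 0
distance = (4+4+0)/2 = 8/2 = 4
radius = 4; distance == radius -> yes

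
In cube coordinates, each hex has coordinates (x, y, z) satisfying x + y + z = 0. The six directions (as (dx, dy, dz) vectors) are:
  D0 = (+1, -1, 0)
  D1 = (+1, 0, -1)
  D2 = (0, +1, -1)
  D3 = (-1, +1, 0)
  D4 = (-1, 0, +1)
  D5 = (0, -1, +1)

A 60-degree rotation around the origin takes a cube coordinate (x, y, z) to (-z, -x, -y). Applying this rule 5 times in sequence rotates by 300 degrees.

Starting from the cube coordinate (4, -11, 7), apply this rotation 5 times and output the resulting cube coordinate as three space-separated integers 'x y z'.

Start: (4, -11, 7)
Step 1: (4, -11, 7) -> (-(7), -(4), -(-11)) = (-7, -4, 11)
Step 2: (-7, -4, 11) -> (-(11), -(-7), -(-4)) = (-11, 7, 4)
Step 3: (-11, 7, 4) -> (-(4), -(-11), -(7)) = (-4, 11, -7)
Step 4: (-4, 11, -7) -> (-(-7), -(-4), -(11)) = (7, 4, -11)
Step 5: (7, 4, -11) -> (-(-11), -(7), -(4)) = (11, -7, -4)

Answer: 11 -7 -4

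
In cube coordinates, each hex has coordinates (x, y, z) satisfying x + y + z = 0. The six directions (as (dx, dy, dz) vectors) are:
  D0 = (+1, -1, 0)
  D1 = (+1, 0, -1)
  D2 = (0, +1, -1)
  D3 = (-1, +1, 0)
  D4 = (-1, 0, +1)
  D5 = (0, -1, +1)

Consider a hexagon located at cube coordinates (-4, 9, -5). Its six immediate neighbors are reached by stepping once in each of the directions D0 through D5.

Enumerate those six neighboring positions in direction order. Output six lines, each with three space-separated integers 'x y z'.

Answer: -3 8 -5
-3 9 -6
-4 10 -6
-5 10 -5
-5 9 -4
-4 8 -4

Derivation:
Center: (-4, 9, -5). Add each direction:
  D0: (-4, 9, -5) + (1, -1, 0) = (-3, 8, -5)
  D1: (-4, 9, -5) + (1, 0, -1) = (-3, 9, -6)
  D2: (-4, 9, -5) + (0, 1, -1) = (-4, 10, -6)
  D3: (-4, 9, -5) + (-1, 1, 0) = (-5, 10, -5)
  D4: (-4, 9, -5) + (-1, 0, 1) = (-5, 9, -4)
  D5: (-4, 9, -5) + (0, -1, 1) = (-4, 8, -4)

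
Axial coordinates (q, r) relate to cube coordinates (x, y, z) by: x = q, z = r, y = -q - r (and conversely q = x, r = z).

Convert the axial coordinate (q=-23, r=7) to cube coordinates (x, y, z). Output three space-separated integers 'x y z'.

x = q = -23
z = r = 7
y = -x - z = -(-23) - (7) = 16

Answer: -23 16 7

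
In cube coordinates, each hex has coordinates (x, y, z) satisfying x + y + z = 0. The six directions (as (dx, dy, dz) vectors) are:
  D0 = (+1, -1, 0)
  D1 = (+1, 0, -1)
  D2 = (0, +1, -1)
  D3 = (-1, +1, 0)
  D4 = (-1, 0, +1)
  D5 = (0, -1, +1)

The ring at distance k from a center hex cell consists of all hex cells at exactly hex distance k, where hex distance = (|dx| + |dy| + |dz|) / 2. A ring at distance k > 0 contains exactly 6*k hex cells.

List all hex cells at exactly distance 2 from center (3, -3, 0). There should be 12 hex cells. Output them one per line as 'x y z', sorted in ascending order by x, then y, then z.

Walk ring at distance 2 from (3, -3, 0):
Start at center + D4*2 = (1, -3, 2)
  hex 0: (1, -3, 2)
  hex 1: (2, -4, 2)
  hex 2: (3, -5, 2)
  hex 3: (4, -5, 1)
  hex 4: (5, -5, 0)
  hex 5: (5, -4, -1)
  hex 6: (5, -3, -2)
  hex 7: (4, -2, -2)
  hex 8: (3, -1, -2)
  hex 9: (2, -1, -1)
  hex 10: (1, -1, 0)
  hex 11: (1, -2, 1)
Sorted: 12 hexes.

Answer: 1 -3 2
1 -2 1
1 -1 0
2 -4 2
2 -1 -1
3 -5 2
3 -1 -2
4 -5 1
4 -2 -2
5 -5 0
5 -4 -1
5 -3 -2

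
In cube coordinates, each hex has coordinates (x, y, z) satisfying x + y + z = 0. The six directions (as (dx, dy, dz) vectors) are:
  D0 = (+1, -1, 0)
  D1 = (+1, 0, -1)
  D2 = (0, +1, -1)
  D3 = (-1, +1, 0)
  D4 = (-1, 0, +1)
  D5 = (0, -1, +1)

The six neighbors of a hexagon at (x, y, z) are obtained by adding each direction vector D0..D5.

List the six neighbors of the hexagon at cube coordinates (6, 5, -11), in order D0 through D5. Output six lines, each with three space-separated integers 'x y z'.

Answer: 7 4 -11
7 5 -12
6 6 -12
5 6 -11
5 5 -10
6 4 -10

Derivation:
Center: (6, 5, -11). Add each direction:
  D0: (6, 5, -11) + (1, -1, 0) = (7, 4, -11)
  D1: (6, 5, -11) + (1, 0, -1) = (7, 5, -12)
  D2: (6, 5, -11) + (0, 1, -1) = (6, 6, -12)
  D3: (6, 5, -11) + (-1, 1, 0) = (5, 6, -11)
  D4: (6, 5, -11) + (-1, 0, 1) = (5, 5, -10)
  D5: (6, 5, -11) + (0, -1, 1) = (6, 4, -10)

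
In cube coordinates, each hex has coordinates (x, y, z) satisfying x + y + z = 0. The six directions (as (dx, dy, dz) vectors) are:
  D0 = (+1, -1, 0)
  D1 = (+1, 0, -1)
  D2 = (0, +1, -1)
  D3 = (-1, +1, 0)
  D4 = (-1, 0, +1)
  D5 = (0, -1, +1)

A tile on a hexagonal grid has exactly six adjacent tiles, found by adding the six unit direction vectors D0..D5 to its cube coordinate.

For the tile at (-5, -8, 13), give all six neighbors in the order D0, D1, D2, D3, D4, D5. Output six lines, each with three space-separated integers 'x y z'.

Center: (-5, -8, 13). Add each direction:
  D0: (-5, -8, 13) + (1, -1, 0) = (-4, -9, 13)
  D1: (-5, -8, 13) + (1, 0, -1) = (-4, -8, 12)
  D2: (-5, -8, 13) + (0, 1, -1) = (-5, -7, 12)
  D3: (-5, -8, 13) + (-1, 1, 0) = (-6, -7, 13)
  D4: (-5, -8, 13) + (-1, 0, 1) = (-6, -8, 14)
  D5: (-5, -8, 13) + (0, -1, 1) = (-5, -9, 14)

Answer: -4 -9 13
-4 -8 12
-5 -7 12
-6 -7 13
-6 -8 14
-5 -9 14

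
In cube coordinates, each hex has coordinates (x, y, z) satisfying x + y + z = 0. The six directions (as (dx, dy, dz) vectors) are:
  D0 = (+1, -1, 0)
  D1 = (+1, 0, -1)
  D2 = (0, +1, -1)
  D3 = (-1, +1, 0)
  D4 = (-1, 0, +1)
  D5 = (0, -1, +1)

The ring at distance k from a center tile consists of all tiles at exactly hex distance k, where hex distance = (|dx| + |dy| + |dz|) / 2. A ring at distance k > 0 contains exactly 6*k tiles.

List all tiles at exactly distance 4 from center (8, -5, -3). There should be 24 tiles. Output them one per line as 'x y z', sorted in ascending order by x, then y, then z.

Answer: 4 -5 1
4 -4 0
4 -3 -1
4 -2 -2
4 -1 -3
5 -6 1
5 -1 -4
6 -7 1
6 -1 -5
7 -8 1
7 -1 -6
8 -9 1
8 -1 -7
9 -9 0
9 -2 -7
10 -9 -1
10 -3 -7
11 -9 -2
11 -4 -7
12 -9 -3
12 -8 -4
12 -7 -5
12 -6 -6
12 -5 -7

Derivation:
Walk ring at distance 4 from (8, -5, -3):
Start at center + D4*4 = (4, -5, 1)
  hex 0: (4, -5, 1)
  hex 1: (5, -6, 1)
  hex 2: (6, -7, 1)
  hex 3: (7, -8, 1)
  hex 4: (8, -9, 1)
  hex 5: (9, -9, 0)
  hex 6: (10, -9, -1)
  hex 7: (11, -9, -2)
  hex 8: (12, -9, -3)
  hex 9: (12, -8, -4)
  hex 10: (12, -7, -5)
  hex 11: (12, -6, -6)
  hex 12: (12, -5, -7)
  hex 13: (11, -4, -7)
  hex 14: (10, -3, -7)
  hex 15: (9, -2, -7)
  hex 16: (8, -1, -7)
  hex 17: (7, -1, -6)
  hex 18: (6, -1, -5)
  hex 19: (5, -1, -4)
  hex 20: (4, -1, -3)
  hex 21: (4, -2, -2)
  hex 22: (4, -3, -1)
  hex 23: (4, -4, 0)
Sorted: 24 hexes.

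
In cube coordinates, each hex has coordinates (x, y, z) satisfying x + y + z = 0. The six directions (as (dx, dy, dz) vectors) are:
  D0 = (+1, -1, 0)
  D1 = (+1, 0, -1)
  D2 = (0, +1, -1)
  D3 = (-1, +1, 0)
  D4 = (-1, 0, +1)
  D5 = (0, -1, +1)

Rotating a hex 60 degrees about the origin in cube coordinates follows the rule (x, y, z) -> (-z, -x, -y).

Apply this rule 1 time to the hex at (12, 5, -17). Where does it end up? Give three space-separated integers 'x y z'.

Answer: 17 -12 -5

Derivation:
Start: (12, 5, -17)
Step 1: (12, 5, -17) -> (-(-17), -(12), -(5)) = (17, -12, -5)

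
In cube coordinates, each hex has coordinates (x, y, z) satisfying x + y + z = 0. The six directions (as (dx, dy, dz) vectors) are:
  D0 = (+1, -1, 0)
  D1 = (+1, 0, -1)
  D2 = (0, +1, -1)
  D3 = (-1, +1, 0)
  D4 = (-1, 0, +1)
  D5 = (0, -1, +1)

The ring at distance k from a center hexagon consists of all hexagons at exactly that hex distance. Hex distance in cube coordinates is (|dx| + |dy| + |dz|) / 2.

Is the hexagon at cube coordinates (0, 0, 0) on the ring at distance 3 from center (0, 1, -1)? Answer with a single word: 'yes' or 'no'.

|px - cx| = |0 - 0| = 0
|py - cy| = |0 - 1| = 1
|pz - cz| = |0 - (-1)| = 1
distance = (0+1+1)/2 = 2/2 = 1
radius = 3; distance != radius -> no

Answer: no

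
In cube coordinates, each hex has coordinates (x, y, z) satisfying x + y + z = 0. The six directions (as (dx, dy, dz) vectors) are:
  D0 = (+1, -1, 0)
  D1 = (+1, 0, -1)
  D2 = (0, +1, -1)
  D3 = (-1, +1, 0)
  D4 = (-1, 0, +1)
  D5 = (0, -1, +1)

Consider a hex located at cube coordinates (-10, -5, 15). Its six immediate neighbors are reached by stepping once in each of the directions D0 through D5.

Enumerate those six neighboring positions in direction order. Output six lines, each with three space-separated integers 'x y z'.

Center: (-10, -5, 15). Add each direction:
  D0: (-10, -5, 15) + (1, -1, 0) = (-9, -6, 15)
  D1: (-10, -5, 15) + (1, 0, -1) = (-9, -5, 14)
  D2: (-10, -5, 15) + (0, 1, -1) = (-10, -4, 14)
  D3: (-10, -5, 15) + (-1, 1, 0) = (-11, -4, 15)
  D4: (-10, -5, 15) + (-1, 0, 1) = (-11, -5, 16)
  D5: (-10, -5, 15) + (0, -1, 1) = (-10, -6, 16)

Answer: -9 -6 15
-9 -5 14
-10 -4 14
-11 -4 15
-11 -5 16
-10 -6 16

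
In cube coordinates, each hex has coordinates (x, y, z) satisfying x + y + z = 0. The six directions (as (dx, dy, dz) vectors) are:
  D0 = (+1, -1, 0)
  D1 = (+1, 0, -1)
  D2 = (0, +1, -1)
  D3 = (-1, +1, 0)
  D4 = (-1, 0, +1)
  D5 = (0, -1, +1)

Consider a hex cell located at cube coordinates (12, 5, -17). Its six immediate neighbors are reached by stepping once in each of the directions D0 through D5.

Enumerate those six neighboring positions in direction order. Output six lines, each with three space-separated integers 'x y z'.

Center: (12, 5, -17). Add each direction:
  D0: (12, 5, -17) + (1, -1, 0) = (13, 4, -17)
  D1: (12, 5, -17) + (1, 0, -1) = (13, 5, -18)
  D2: (12, 5, -17) + (0, 1, -1) = (12, 6, -18)
  D3: (12, 5, -17) + (-1, 1, 0) = (11, 6, -17)
  D4: (12, 5, -17) + (-1, 0, 1) = (11, 5, -16)
  D5: (12, 5, -17) + (0, -1, 1) = (12, 4, -16)

Answer: 13 4 -17
13 5 -18
12 6 -18
11 6 -17
11 5 -16
12 4 -16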